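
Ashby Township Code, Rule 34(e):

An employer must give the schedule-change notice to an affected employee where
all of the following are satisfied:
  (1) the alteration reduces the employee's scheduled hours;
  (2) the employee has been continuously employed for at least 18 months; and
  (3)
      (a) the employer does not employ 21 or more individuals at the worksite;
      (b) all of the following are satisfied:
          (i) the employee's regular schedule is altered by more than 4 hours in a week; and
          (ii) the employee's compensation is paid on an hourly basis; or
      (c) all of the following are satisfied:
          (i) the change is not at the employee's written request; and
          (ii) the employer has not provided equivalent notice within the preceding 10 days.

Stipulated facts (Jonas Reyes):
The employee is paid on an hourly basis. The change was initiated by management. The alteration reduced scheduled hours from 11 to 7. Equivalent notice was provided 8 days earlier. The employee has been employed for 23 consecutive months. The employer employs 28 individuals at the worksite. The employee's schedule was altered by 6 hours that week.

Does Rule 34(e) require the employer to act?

Yes — required.

(1) hours reduced — met.
(2) tenure ≥ 18 mo. — met.
(a) not (≥ 21 at site) — not satisfied.
(i) schedule shift > 4h — satisfied.
(ii) hourly-paid — satisfied.
So (b) is satisfied (T AND T).
(i) not employee-requested — met.
(ii) no recent notice — fails.
So (c) is not satisfied (T AND F).
(3): F OR T OR F → true.
So Overall is satisfied (T AND T AND T).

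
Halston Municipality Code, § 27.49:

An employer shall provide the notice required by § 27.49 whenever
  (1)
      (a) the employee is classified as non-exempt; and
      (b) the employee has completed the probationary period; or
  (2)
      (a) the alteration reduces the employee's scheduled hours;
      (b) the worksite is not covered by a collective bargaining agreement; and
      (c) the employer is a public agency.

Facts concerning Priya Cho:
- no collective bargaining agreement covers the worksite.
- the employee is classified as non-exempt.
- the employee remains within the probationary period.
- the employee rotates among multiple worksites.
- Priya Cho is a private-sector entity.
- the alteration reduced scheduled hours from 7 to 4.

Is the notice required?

(a) non-exempt — holds.
(b) past probation — not met.
So (1) is not satisfied (T AND F).
(a) hours reduced — met.
(b) no CBA — met.
(c) public agency — not satisfied.
(2) = T AND T AND F = false.
So Overall is not satisfied (F OR F).

No — not required.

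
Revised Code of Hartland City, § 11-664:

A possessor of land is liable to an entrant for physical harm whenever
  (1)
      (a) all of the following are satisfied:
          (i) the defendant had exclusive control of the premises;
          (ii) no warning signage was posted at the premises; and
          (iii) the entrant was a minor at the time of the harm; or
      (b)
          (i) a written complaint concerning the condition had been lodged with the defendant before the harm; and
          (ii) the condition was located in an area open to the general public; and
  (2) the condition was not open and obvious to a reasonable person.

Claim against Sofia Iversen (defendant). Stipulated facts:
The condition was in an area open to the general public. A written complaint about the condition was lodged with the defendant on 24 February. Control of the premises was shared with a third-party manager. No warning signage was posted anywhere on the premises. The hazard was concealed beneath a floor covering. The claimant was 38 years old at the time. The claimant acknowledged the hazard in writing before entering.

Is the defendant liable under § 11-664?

Yes — liable.

(i) exclusive control — not satisfied.
(ii) no signage posted — met.
(iii) entrant a minor — fails.
(a) = F AND T AND F = false.
(i) complaint lodged — holds.
(ii) public area — holds.
So (b) is satisfied (T AND T).
(1): F OR T → true.
(2) not open/obvious — satisfied.
Overall: T AND T → true.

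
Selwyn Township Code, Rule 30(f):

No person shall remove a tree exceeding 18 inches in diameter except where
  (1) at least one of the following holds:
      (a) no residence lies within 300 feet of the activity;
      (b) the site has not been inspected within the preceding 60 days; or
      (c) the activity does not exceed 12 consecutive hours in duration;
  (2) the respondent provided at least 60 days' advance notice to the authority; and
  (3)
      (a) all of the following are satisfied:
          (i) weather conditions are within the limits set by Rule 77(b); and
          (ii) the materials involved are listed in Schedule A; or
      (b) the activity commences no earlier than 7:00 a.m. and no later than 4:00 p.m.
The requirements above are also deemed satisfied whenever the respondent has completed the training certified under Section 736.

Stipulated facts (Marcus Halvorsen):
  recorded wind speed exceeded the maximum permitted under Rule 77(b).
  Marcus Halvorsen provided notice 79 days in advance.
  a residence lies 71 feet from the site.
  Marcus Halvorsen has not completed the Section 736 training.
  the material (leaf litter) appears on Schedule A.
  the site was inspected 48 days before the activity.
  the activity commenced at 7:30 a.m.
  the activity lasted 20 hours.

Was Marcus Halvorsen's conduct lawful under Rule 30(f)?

No — unlawful.

(a) no residence in 300 ft — not met.
(b) not (site inspected) — not satisfied.
(c) ≤ 12 hrs duration — not satisfied.
(1): F OR F OR F → false.
(2) ≥60 days' notice — satisfied.
(i) weather ok — not met.
(ii) Schedule A material — satisfied.
(a) = F AND T = false.
(b) start within hours — met.
(3): F OR T → true.
Overall: F AND T AND T → false.
Exception (training certified) — not satisfied.
Result: main false OR exception false → false.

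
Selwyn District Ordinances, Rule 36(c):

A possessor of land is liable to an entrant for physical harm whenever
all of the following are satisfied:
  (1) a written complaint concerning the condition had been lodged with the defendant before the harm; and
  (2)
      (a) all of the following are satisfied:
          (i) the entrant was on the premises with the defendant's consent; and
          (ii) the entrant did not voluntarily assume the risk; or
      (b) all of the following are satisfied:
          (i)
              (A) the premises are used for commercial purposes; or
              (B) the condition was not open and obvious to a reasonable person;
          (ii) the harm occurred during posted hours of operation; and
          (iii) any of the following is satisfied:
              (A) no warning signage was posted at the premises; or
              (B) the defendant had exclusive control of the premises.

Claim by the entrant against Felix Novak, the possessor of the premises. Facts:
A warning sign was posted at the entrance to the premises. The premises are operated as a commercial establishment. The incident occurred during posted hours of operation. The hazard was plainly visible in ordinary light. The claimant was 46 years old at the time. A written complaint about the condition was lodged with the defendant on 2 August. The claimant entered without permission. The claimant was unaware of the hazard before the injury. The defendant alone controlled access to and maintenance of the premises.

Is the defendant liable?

(1) complaint lodged — holds.
(i) consent to enter — not satisfied.
(ii) no assumed risk — holds.
(a) = F AND T = false.
(A) commercial use — satisfied.
(B) not open/obvious — not satisfied.
(i): T OR F → true.
(ii) during posted hours — holds.
(A) no signage posted — not satisfied.
(B) exclusive control — holds.
(iii): F OR T → true.
(b): T AND T AND T → true.
(2): F OR T → true.
So Overall is satisfied (T AND T).

Yes — liable.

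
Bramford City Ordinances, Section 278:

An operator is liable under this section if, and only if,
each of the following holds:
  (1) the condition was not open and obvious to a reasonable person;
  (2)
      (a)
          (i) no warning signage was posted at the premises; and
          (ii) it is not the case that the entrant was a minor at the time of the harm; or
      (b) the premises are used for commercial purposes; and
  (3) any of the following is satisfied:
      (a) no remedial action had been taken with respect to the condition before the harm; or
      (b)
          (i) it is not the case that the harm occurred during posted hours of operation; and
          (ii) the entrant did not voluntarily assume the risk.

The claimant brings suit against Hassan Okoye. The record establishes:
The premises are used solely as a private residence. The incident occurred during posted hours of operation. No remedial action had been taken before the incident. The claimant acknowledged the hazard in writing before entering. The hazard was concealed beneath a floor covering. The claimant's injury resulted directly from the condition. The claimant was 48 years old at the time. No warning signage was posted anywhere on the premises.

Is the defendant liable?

(1) not open/obvious — met.
(i) no signage posted — met.
(ii) not (entrant a minor) — satisfied.
(a): T AND T → true.
(b) commercial use — not met.
So (2) is satisfied (T OR F).
(a) no remedial action — met.
(i) not (during posted hours) — not satisfied.
(ii) no assumed risk — fails.
(b): F AND F → false.
(3): T OR F → true.
Overall: T AND T AND T → true.

Yes — liable.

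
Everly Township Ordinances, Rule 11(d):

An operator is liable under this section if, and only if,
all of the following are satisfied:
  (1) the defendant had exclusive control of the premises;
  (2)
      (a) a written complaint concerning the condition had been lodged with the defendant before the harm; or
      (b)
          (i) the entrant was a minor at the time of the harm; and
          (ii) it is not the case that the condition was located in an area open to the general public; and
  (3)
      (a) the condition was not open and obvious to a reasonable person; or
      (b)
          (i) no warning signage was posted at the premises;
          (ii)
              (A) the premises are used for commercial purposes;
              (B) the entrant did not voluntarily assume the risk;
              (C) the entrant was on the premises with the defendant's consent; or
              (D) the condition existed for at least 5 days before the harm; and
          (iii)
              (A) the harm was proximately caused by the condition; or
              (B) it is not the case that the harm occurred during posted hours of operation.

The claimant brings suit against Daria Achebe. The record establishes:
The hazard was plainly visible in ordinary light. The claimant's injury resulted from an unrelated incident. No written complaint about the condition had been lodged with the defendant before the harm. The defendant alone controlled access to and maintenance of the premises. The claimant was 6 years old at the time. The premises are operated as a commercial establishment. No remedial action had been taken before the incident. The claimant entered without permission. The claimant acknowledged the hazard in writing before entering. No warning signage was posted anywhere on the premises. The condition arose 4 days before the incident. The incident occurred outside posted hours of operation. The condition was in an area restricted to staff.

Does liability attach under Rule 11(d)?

Yes — liable.

(1) exclusive control — satisfied.
(a) complaint lodged — fails.
(i) entrant a minor — met.
(ii) not (public area) — holds.
So (b) is satisfied (T AND T).
So (2) is satisfied (F OR T).
(a) not open/obvious — not met.
(i) no signage posted — met.
(A) commercial use — holds.
(B) no assumed risk — fails.
(C) consent to enter — fails.
(D) condition ≥5 days old — fails.
(ii): T OR F OR F OR F → true.
(A) proximate cause — not satisfied.
(B) not (during posted hours) — met.
(iii) = F OR T = true.
So (b) is satisfied (T AND T AND T).
So (3) is satisfied (F OR T).
Overall = T AND T AND T = true.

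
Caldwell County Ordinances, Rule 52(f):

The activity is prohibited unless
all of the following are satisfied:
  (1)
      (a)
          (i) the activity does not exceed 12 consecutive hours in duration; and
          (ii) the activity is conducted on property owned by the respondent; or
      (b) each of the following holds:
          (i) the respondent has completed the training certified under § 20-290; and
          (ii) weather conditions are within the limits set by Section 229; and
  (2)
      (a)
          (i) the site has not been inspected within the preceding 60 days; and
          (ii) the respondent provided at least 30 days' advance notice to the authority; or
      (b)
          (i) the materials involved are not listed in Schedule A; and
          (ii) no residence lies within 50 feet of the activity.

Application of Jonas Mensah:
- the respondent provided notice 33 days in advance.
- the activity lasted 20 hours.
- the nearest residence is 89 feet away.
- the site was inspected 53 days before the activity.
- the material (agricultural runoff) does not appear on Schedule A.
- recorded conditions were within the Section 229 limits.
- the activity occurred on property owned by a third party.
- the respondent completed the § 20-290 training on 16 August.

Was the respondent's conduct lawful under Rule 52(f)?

(i) ≤ 12 hrs duration — not met.
(ii) own property — not met.
(a) = F AND F = false.
(i) training certified — satisfied.
(ii) weather ok — satisfied.
(b): T AND T → true.
(1) = F OR T = true.
(i) not (site inspected) — not satisfied.
(ii) ≥30 days' notice — met.
(a): F AND T → false.
(i) not (Schedule A material) — holds.
(ii) no residence in 50 ft — holds.
(b) = T AND T = true.
(2): F OR T → true.
Overall: T AND T → true.

Yes — lawful.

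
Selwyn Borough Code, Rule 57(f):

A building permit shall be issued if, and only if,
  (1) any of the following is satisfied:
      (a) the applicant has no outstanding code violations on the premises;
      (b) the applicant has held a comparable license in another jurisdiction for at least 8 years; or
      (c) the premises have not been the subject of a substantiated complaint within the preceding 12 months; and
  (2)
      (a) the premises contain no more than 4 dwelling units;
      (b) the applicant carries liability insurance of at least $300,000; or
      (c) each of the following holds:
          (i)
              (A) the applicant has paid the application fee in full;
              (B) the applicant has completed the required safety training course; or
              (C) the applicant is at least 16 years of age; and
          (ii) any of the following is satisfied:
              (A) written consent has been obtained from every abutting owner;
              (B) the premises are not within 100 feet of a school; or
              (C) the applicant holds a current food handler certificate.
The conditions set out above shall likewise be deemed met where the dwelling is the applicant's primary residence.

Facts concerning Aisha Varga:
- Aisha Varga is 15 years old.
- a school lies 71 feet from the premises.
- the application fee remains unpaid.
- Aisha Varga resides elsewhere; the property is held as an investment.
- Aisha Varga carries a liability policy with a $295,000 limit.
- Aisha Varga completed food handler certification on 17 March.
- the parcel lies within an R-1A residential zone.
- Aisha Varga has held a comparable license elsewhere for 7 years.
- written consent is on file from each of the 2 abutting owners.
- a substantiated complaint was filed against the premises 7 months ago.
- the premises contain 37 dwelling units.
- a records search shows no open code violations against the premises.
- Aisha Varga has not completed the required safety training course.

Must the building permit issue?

(a) no code violations — satisfied.
(b) prior license ≥ 8 yr — not met.
(c) no complaint in 12 mo. — not met.
(1) = T OR F OR F = true.
(a) ≤ 4 units — not met.
(b) insurance ≥ $300,000 — not met.
(A) fee paid — fails.
(B) safety training — not satisfied.
(C) age ≥ 16 — fails.
(i): F OR F OR F → false.
(A) all abutters consent — holds.
(B) ≥100 ft from school — not met.
(C) food handler cert. — holds.
So (ii) is satisfied (T OR F OR T).
(c) = F AND T = false.
(2) = F OR F OR F = false.
So Overall is not satisfied (T AND F).
Exception (primary residence) — not satisfied.
Result: main false OR exception false → false.

No — denied.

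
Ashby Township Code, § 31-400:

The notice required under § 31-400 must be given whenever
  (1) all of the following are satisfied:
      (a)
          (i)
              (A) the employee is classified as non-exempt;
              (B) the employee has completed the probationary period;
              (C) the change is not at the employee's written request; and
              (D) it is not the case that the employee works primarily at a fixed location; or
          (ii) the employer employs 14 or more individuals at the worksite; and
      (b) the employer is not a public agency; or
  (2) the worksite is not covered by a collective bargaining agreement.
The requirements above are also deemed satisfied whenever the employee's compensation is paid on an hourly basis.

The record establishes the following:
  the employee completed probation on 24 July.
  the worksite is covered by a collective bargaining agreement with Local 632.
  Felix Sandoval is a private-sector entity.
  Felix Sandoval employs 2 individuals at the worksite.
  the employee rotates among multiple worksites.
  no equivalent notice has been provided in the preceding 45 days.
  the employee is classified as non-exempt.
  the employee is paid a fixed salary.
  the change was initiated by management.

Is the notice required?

Yes — required.

(A) non-exempt — satisfied.
(B) past probation — holds.
(C) not employee-requested — satisfied.
(D) not (fixed location) — satisfied.
(i) = T AND T AND T AND T = true.
(ii) ≥ 14 at site — not met.
(a): T OR F → true.
(b) not (public agency) — holds.
(1) = T AND T = true.
(2) no CBA — fails.
Overall = T OR F = true.
Exception (hourly-paid) — not satisfied.
Result: main true OR exception false → true.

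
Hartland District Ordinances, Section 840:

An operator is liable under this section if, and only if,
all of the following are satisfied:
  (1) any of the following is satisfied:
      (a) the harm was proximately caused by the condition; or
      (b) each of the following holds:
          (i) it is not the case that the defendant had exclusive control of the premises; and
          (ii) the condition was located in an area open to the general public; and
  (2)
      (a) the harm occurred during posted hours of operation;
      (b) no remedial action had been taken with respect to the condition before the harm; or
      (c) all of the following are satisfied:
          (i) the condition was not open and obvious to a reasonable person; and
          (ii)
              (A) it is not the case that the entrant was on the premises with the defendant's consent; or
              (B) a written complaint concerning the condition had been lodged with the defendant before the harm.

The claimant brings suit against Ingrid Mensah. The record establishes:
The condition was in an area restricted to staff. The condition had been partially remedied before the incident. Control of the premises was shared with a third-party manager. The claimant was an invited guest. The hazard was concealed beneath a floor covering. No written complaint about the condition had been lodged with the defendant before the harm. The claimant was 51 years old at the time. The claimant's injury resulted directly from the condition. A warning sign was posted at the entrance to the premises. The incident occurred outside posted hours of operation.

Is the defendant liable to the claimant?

No — not liable.

(a) proximate cause — met.
(i) not (exclusive control) — holds.
(ii) public area — not satisfied.
(b) = T AND F = false.
(1): T OR F → true.
(a) during posted hours — not satisfied.
(b) no remedial action — not met.
(i) not open/obvious — met.
(A) not (consent to enter) — fails.
(B) complaint lodged — not satisfied.
(ii) = F OR F = false.
(c) = T AND F = false.
So (2) is not satisfied (F OR F OR F).
So Overall is not satisfied (T AND F).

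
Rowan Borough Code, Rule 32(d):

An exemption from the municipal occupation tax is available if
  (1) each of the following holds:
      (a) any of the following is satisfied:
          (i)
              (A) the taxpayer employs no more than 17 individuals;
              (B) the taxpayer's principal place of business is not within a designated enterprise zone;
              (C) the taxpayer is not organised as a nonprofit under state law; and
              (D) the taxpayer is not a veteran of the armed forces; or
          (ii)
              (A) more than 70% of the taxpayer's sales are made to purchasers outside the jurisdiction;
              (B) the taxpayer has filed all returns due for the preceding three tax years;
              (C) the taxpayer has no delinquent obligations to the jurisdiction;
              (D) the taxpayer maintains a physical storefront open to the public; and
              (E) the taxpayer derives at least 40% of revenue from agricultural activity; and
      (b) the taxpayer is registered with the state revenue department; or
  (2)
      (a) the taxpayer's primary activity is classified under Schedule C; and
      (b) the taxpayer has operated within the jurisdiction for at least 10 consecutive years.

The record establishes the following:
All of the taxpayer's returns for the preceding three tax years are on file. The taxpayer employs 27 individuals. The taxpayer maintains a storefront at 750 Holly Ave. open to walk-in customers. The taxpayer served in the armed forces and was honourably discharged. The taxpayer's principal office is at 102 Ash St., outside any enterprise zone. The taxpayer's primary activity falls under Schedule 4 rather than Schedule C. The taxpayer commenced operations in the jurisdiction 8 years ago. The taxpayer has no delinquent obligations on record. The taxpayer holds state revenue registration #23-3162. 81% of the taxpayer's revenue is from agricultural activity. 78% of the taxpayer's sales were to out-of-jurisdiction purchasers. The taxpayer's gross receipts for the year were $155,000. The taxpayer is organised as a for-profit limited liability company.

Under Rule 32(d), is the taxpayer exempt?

(A) ≤ 17 employees — not met.
(B) not (in enterprise zone) — met.
(C) not (nonprofit) — holds.
(D) not (veteran) — not satisfied.
So (i) is not satisfied (F AND T AND T AND F).
(A) >70% out-of-jur. sales — holds.
(B) returns current — met.
(C) no delinquency — met.
(D) has storefront — satisfied.
(E) ≥40% agricultural — holds.
So (ii) is satisfied (T AND T AND T AND T AND T).
(a) = F OR T = true.
(b) state-registered — holds.
(1) = T AND T = true.
(a) Schedule C activity — not met.
(b) ≥ 10 yrs in jurisdiction — not satisfied.
(2) = F AND F = false.
Overall = T OR F = true.

Yes — exempt.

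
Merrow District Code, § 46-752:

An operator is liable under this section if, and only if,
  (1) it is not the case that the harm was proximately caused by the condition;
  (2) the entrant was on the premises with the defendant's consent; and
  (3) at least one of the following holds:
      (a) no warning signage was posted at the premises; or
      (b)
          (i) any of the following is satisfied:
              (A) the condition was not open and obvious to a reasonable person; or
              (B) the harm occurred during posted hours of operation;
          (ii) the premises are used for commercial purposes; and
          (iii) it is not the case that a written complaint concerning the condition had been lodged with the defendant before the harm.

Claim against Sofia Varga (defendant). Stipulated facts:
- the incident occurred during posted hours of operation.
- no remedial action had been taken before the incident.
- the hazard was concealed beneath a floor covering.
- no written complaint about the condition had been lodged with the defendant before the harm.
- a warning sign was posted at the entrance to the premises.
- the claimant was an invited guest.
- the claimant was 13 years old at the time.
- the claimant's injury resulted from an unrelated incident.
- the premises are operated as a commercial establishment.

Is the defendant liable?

Yes — liable.

(1) not (proximate cause) — satisfied.
(2) consent to enter — satisfied.
(a) no signage posted — not met.
(A) not open/obvious — satisfied.
(B) during posted hours — met.
(i): T OR T → true.
(ii) commercial use — satisfied.
(iii) not (complaint lodged) — satisfied.
So (b) is satisfied (T AND T AND T).
(3) = F OR T = true.
Overall = T AND T AND T = true.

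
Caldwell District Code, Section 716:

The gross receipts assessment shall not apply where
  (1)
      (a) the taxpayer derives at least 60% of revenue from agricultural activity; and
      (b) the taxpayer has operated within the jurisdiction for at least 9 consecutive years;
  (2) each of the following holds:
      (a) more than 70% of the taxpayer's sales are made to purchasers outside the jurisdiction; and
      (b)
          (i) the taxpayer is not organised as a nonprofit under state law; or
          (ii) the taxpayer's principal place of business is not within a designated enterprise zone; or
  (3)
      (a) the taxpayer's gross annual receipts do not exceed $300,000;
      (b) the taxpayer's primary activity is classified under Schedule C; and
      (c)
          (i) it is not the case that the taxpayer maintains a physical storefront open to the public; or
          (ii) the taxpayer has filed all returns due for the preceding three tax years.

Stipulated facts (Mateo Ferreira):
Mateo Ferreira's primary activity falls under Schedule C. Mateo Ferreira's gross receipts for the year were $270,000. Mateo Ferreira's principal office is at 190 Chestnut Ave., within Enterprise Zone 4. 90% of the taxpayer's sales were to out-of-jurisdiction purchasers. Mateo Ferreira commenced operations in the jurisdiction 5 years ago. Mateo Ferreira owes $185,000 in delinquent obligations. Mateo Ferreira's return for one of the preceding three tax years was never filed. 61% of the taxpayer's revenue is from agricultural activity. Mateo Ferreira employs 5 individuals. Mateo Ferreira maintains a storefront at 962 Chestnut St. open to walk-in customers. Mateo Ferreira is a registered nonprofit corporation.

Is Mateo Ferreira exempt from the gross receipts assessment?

(a) ≥60% agricultural — met.
(b) ≥ 9 yrs in jurisdiction — not met.
(1) = T AND F = false.
(a) >70% out-of-jur. sales — holds.
(i) not (nonprofit) — fails.
(ii) not (in enterprise zone) — not met.
(b) = F OR F = false.
So (2) is not satisfied (T AND F).
(a) receipts ≤ $300,000 — met.
(b) Schedule C activity — met.
(i) not (has storefront) — not met.
(ii) returns current — not met.
(c) = F OR F = false.
(3) = T AND T AND F = false.
Overall = F OR F OR F = false.

No — not exempt.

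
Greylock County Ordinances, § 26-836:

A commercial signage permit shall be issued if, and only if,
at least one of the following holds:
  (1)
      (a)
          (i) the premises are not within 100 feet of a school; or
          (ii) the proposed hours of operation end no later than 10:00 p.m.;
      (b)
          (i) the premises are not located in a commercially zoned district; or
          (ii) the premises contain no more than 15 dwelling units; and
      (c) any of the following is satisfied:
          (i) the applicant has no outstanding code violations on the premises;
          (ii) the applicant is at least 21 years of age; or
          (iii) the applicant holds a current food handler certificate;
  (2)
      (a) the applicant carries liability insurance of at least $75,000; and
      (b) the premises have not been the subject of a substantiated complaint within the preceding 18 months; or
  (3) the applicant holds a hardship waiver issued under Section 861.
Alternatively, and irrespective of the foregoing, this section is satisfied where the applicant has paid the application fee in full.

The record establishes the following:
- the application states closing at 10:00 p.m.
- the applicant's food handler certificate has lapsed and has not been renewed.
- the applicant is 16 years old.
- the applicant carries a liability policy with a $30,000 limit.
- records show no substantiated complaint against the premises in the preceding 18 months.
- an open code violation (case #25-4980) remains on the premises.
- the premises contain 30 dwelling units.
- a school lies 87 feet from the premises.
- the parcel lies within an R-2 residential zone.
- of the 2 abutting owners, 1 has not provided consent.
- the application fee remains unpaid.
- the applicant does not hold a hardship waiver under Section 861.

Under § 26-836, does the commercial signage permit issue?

(i) ≥100 ft from school — not satisfied.
(ii) closes by 10 p.m. — satisfied.
(a): F OR T → true.
(i) not (commercially zoned) — satisfied.
(ii) ≤ 15 units — fails.
(b): T OR F → true.
(i) no code violations — not met.
(ii) age ≥ 21 — not met.
(iii) food handler cert. — not met.
(c) = F OR F OR F = false.
So (1) is not satisfied (T AND T AND F).
(a) insurance ≥ $75,000 — not satisfied.
(b) no complaint in 18 mo. — met.
So (2) is not satisfied (F AND T).
(3) hardship waiver — not satisfied.
Overall = F OR F OR F = false.
Exception (fee paid) — not satisfied.
Result: main false OR exception false → false.

No — denied.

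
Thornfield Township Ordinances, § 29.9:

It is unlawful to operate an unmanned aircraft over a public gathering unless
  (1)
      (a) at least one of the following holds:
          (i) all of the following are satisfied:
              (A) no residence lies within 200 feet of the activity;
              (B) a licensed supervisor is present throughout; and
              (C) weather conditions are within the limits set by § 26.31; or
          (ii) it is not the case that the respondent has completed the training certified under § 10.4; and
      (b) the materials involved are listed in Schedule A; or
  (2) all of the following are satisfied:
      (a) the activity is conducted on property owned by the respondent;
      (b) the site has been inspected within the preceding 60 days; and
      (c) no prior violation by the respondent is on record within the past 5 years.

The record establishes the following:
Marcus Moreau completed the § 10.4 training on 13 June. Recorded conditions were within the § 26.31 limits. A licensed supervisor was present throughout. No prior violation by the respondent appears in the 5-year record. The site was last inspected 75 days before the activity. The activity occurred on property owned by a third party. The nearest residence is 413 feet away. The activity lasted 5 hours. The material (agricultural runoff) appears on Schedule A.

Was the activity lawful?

(A) no residence in 200 ft — holds.
(B) supervisor present — met.
(C) weather ok — satisfied.
So (i) is satisfied (T AND T AND T).
(ii) not (training certified) — not met.
So (a) is satisfied (T OR F).
(b) Schedule A material — holds.
(1): T AND T → true.
(a) own property — fails.
(b) site inspected — fails.
(c) no prior violation — holds.
(2) = F AND F AND T = false.
Overall: T OR F → true.

Yes — lawful.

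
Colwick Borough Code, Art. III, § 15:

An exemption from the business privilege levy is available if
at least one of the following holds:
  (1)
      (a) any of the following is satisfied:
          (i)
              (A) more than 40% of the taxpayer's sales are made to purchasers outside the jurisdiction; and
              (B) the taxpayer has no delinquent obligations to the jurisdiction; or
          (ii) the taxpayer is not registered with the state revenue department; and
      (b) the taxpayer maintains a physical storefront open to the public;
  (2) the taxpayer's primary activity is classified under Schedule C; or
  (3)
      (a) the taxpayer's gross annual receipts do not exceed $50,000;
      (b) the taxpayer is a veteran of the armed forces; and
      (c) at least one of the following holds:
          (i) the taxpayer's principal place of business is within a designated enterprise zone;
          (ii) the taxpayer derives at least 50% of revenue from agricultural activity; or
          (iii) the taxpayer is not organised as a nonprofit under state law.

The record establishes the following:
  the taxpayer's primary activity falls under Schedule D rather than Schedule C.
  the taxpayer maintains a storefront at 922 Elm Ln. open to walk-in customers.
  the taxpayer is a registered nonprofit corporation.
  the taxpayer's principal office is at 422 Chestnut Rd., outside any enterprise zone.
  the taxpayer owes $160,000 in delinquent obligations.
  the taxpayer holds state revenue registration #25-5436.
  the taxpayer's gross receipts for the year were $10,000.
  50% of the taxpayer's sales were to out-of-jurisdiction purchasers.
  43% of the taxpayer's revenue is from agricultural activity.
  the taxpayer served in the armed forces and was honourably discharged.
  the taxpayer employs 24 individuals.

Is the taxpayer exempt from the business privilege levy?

(A) >40% out-of-jur. sales — met.
(B) no delinquency — not satisfied.
(i) = T AND F = false.
(ii) not (state-registered) — not satisfied.
So (a) is not satisfied (F OR F).
(b) has storefront — satisfied.
(1) = F AND T = false.
(2) Schedule C activity — not satisfied.
(a) receipts ≤ $50,000 — holds.
(b) veteran — satisfied.
(i) in enterprise zone — fails.
(ii) ≥50% agricultural — fails.
(iii) not (nonprofit) — fails.
(c): F OR F OR F → false.
(3) = T AND T AND F = false.
Overall: F OR F OR F → false.

No — not exempt.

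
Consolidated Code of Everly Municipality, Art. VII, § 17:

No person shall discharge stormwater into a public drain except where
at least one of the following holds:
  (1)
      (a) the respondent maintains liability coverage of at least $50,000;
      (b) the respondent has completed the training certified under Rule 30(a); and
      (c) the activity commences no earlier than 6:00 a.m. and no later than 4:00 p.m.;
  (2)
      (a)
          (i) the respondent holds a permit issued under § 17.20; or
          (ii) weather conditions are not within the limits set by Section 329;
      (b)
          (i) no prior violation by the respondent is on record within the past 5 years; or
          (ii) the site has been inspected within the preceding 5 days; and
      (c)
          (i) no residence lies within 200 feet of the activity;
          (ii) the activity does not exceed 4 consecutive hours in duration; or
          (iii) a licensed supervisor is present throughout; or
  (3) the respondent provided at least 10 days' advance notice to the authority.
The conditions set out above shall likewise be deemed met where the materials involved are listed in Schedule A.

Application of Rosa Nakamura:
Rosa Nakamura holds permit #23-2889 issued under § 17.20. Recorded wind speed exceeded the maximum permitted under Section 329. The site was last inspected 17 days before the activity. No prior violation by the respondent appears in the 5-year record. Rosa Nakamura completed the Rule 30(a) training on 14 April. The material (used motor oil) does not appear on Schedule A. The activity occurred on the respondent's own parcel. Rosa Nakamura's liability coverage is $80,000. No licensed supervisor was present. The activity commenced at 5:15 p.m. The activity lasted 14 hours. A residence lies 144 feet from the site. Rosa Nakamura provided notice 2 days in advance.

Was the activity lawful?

No — unlawful.

(a) coverage ≥ $50,000 — holds.
(b) training certified — met.
(c) start within hours — not satisfied.
So (1) is not satisfied (T AND T AND F).
(i) holds permit — met.
(ii) not (weather ok) — holds.
(a): T OR T → true.
(i) no prior violation — met.
(ii) site inspected — not met.
(b) = T OR F = true.
(i) no residence in 200 ft — not satisfied.
(ii) ≤ 4 hrs duration — fails.
(iii) supervisor present — not met.
(c) = F OR F OR F = false.
(2) = T AND T AND F = false.
(3) ≥10 days' notice — not met.
Overall = F OR F OR F = false.
Exception (Schedule A material) — not satisfied.
Result: main false OR exception false → false.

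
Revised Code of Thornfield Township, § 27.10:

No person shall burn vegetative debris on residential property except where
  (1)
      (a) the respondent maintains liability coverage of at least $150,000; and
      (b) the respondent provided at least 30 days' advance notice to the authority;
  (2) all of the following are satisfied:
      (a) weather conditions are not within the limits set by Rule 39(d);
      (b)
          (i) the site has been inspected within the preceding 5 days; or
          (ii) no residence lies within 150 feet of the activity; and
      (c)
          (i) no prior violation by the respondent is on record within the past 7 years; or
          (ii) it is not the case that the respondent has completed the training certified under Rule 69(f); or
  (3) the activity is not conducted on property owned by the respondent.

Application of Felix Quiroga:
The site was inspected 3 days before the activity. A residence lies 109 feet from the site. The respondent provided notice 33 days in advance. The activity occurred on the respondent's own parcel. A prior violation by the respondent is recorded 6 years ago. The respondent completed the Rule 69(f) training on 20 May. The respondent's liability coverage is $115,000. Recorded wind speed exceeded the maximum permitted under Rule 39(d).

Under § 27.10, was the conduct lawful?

No — unlawful.

(a) coverage ≥ $150,000 — not satisfied.
(b) ≥30 days' notice — met.
(1) = F AND T = false.
(a) not (weather ok) — holds.
(i) site inspected — satisfied.
(ii) no residence in 150 ft — not satisfied.
(b): T OR F → true.
(i) no prior violation — not satisfied.
(ii) not (training certified) — not satisfied.
(c): F OR F → false.
(2): T AND T AND F → false.
(3) not (own property) — fails.
Overall: F OR F OR F → false.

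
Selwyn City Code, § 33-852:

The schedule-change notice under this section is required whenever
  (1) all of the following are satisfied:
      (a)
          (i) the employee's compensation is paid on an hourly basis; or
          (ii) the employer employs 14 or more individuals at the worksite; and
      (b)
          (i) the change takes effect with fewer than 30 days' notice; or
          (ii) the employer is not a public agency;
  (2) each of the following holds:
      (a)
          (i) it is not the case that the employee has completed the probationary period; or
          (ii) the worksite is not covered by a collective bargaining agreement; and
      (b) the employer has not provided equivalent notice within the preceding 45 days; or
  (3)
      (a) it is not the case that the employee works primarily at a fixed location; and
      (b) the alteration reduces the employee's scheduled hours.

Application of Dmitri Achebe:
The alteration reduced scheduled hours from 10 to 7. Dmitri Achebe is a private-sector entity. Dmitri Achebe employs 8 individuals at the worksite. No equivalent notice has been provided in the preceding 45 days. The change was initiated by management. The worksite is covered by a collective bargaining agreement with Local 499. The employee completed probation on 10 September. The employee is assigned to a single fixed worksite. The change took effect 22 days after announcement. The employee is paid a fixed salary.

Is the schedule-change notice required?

No — not required.

(i) hourly-paid — not satisfied.
(ii) ≥ 14 at site — not satisfied.
(a): F OR F → false.
(i) < 30 days' notice — met.
(ii) not (public agency) — met.
(b) = T OR T = true.
(1) = F AND T = false.
(i) not (past probation) — not met.
(ii) no CBA — not met.
(a): F OR F → false.
(b) no recent notice — met.
(2) = F AND T = false.
(a) not (fixed location) — not met.
(b) hours reduced — met.
(3): F AND T → false.
So Overall is not satisfied (F OR F OR F).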